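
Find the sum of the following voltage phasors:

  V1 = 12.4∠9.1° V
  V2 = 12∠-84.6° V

Step 1 — Convert each phasor to rectangular form:
  V1 = 12.4·(cos(9.1°) + j·sin(9.1°)) = 12.24 + j1.961 V
  V2 = 12·(cos(-84.6°) + j·sin(-84.6°)) = 1.129 - j11.95 V
Step 2 — Sum components: V_total = 13.37 - j9.986 V.
Step 3 — Convert to polar: |V_total| = 16.69 V, ∠V_total = -36.7°.

V_total = 16.69∠-36.7° V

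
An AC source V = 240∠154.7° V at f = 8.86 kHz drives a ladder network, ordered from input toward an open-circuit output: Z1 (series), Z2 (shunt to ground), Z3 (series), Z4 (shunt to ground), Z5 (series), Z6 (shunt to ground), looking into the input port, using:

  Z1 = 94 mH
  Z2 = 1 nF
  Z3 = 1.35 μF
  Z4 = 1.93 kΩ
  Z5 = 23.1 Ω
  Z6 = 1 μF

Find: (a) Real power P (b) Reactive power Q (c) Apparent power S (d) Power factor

Step 1 — Angular frequency: ω = 2π·f = 2π·8860 = 5.567e+04 rad/s.
Step 2 — Component impedances:
  Z1: Z = jωL = j·5.567e+04·0.094 = 0 + j5233 Ω
  Z2: Z = 1/(jωC) = -j/(ω·C) = 0 - j1.796e+04 Ω
  Z3: Z = 1/(jωC) = -j/(ω·C) = 0 - j13.31 Ω
  Z4: Z = R = 1930 Ω
  Z5: Z = R = 23.1 Ω
  Z6: Z = 1/(jωC) = -j/(ω·C) = 0 - j17.96 Ω
Step 3 — Ladder network (open output): work backward from the far end, alternating series and parallel combinations. Z_in = 22.91 + j5202 Ω = 5202∠89.7° Ω.
Step 4 — Source phasor: V = 240∠154.7° V = -217 + j102.6 V.
Step 5 — Current: I = V / Z = 0.01953 + j0.0418 A = 0.04614∠65.0° A.
Step 6 — Complex power: S = V·I* = 0.04876 + j11.07 VA.
Step 7 — Real power: P = Re(S) = 0.04876 W.
Step 8 — Reactive power: Q = Im(S) = 11.07 VAR.
Step 9 — Apparent power: |S| = 11.07 VA.
Step 10 — Power factor: PF = P/|S| = 0.004404 (lagging).

(a) P = 0.04876 W  (b) Q = 11.07 VAR  (c) S = 11.07 VA  (d) PF = 0.004404 (lagging)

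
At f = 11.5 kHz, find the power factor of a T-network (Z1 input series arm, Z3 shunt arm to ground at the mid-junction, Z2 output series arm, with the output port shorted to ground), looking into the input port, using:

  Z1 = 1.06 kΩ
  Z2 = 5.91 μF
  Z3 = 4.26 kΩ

Step 1 — Angular frequency: ω = 2π·f = 2π·1.15e+04 = 7.226e+04 rad/s.
Step 2 — Component impedances:
  Z1: Z = R = 1060 Ω
  Z2: Z = 1/(jωC) = -j/(ω·C) = 0 - j2.342 Ω
  Z3: Z = R = 4260 Ω
Step 3 — With the output port shorted to ground, the output series arm Z2 runs from the junction to ground; the shunt arm Z3 also runs from the junction to ground. They appear in parallel: Z3 || Z2 = 0.001287 - j2.342 Ω.
Step 4 — Series with input arm Z1: Z_in = Z1 + (Z3 || Z2) = 1060 - j2.342 Ω = 1060∠-0.1° Ω.
Step 5 — Power factor: PF = cos(φ) = Re(Z)/|Z| = 1060/1060 = 1.
Step 6 — Type: Im(Z) = -2.342 ⇒ leading (phase φ = -0.1°).

PF = 1 (leading, φ = -0.1°)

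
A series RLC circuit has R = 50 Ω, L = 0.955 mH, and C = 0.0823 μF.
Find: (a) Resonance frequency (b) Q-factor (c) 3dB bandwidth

Step 1 — Resonance condition Im(Z)=0 gives ω₀ = 1/√(LC).
Step 2 — ω₀ = 1/√(0.000955·8.23e-08) = 1.128e+05 rad/s.
Step 3 — f₀ = ω₀/(2π) = 1.795e+04 Hz.
Step 4 — Series Q: Q = ω₀L/R = 1.128e+05·0.000955/50 = 2.154.
Step 5 — 3dB bandwidth: Δω = ω₀/Q = 5.236e+04 rad/s; BW = Δω/(2π) = 8333 Hz.

(a) f₀ = 1.795e+04 Hz  (b) Q = 2.154  (c) BW = 8333 Hz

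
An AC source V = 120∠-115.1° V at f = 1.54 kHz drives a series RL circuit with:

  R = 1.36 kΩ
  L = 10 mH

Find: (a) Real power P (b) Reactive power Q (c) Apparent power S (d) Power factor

Step 1 — Angular frequency: ω = 2π·f = 2π·1540 = 9676 rad/s.
Step 2 — Component impedances:
  R: Z = R = 1360 Ω
  L: Z = jωL = j·9676·0.01 = 0 + j96.76 Ω
Step 3 — Series combination: Z_total = R + L = 1360 + j96.76 Ω = 1363∠4.1° Ω.
Step 4 — Source phasor: V = 120∠-115.1° V = -50.9 - j108.7 V.
Step 5 — Current: I = V / Z = -0.0429 - j0.07685 A = 0.08801∠-119.2° A.
Step 6 — Complex power: S = V·I* = 10.53 + j0.7495 VA.
Step 7 — Real power: P = Re(S) = 10.53 W.
Step 8 — Reactive power: Q = Im(S) = 0.7495 VAR.
Step 9 — Apparent power: |S| = 10.56 VA.
Step 10 — Power factor: PF = P/|S| = 0.9975 (lagging).

(a) P = 10.53 W  (b) Q = 0.7495 VAR  (c) S = 10.56 VA  (d) PF = 0.9975 (lagging)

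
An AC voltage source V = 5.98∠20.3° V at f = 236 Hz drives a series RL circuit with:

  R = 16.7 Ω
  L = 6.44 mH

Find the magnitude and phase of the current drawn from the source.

Step 1 — Angular frequency: ω = 2π·f = 2π·236 = 1483 rad/s.
Step 2 — Component impedances:
  R: Z = R = 16.7 Ω
  L: Z = jωL = j·1483·0.00644 = 0 + j9.549 Ω
Step 3 — Series combination: Z_total = R + L = 16.7 + j9.549 Ω = 19.24∠29.8° Ω.
Step 4 — Source phasor: V = 5.98∠20.3° V = 5.609 + j2.075 V.
Step 5 — Ohm's law: I = V / Z_total = (5.609 + j2.075) / (16.7 + j9.549) = 0.3066 - j0.0511 A.
Step 6 — Convert to polar: |I| = 0.3109 A, ∠I = -9.5°.

I = 0.3109∠-9.5° A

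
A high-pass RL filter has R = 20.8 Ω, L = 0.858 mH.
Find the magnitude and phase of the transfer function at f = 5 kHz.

Step 1 — Angular frequency: ω = 2π·5000 = 3.142e+04 rad/s.
Step 2 — Transfer function: H(jω) = jωL/(R + jωL).
Step 3 — Numerator jωL = j·26.95; denominator R + jωL = 20.8 + j26.95.
Step 4 — H = 0.6268 + j0.4837.
Step 5 — Magnitude: |H| = 0.7917 (-2.0 dB); phase: φ = 37.7°.

|H| = 0.7917 (-2.0 dB), φ = 37.7°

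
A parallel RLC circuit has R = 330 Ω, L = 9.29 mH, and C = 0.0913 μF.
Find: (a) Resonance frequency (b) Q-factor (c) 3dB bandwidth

Step 1 — Resonance: ω₀ = 1/√(LC) = 1/√(0.00929·9.13e-08) = 3.434e+04 rad/s.
Step 2 — f₀ = ω₀/(2π) = 5465 Hz.
Step 3 — Parallel Q: Q = R/(ω₀L) = 330/(3.434e+04·0.00929) = 1.035.
Step 4 — Bandwidth: Δω = ω₀/Q = 3.319e+04 rad/s; BW = Δω/(2π) = 5282 Hz.

(a) f₀ = 5465 Hz  (b) Q = 1.035  (c) BW = 5282 Hz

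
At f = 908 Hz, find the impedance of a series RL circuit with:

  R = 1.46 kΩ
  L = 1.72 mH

Step 1 — Angular frequency: ω = 2π·f = 2π·908 = 5705 rad/s.
Step 2 — Component impedances:
  R: Z = R = 1460 Ω
  L: Z = jωL = j·5705·0.00172 = 0 + j9.813 Ω
Step 3 — Series combination: Z_total = R + L = 1460 + j9.813 Ω = 1460∠0.4° Ω.

Z = 1460 + j9.813 Ω = 1460∠0.4° Ω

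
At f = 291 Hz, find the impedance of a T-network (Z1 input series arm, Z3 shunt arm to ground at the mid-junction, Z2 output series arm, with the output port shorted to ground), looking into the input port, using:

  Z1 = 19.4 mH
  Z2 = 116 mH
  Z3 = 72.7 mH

Step 1 — Angular frequency: ω = 2π·f = 2π·291 = 1828 rad/s.
Step 2 — Component impedances:
  Z1: Z = jωL = j·1828·0.0194 = 0 + j35.47 Ω
  Z2: Z = jωL = j·1828·0.116 = 0 + j212.1 Ω
  Z3: Z = jωL = j·1828·0.0727 = 0 + j132.9 Ω
Step 3 — With the output port shorted to ground, the output series arm Z2 runs from the junction to ground; the shunt arm Z3 also runs from the junction to ground. They appear in parallel: Z3 || Z2 = 0 + j81.71 Ω.
Step 4 — Series with input arm Z1: Z_in = Z1 + (Z3 || Z2) = 0 + j117.2 Ω = 117.2∠90.0° Ω.

Z = 0 + j117.2 Ω = 117.2∠90.0° Ω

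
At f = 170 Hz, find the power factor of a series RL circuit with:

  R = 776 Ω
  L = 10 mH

Step 1 — Angular frequency: ω = 2π·f = 2π·170 = 1068 rad/s.
Step 2 — Component impedances:
  R: Z = R = 776 Ω
  L: Z = jωL = j·1068·0.01 = 0 + j10.68 Ω
Step 3 — Series combination: Z_total = R + L = 776 + j10.68 Ω = 776.1∠0.8° Ω.
Step 4 — Power factor: PF = cos(φ) = Re(Z)/|Z| = 776/776.1 = 0.9999.
Step 5 — Type: Im(Z) = 10.68 ⇒ lagging (phase φ = 0.8°).

PF = 0.9999 (lagging, φ = 0.8°)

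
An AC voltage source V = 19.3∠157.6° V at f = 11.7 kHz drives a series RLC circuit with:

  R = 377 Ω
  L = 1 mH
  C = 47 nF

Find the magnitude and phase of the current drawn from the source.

Step 1 — Angular frequency: ω = 2π·f = 2π·1.17e+04 = 7.351e+04 rad/s.
Step 2 — Component impedances:
  R: Z = R = 377 Ω
  L: Z = jωL = j·7.351e+04·0.001 = 0 + j73.51 Ω
  C: Z = 1/(jωC) = -j/(ω·C) = 0 - j289.4 Ω
Step 3 — Series combination: Z_total = R + L + C = 377 - j215.9 Ω = 434.5∠-29.8° Ω.
Step 4 — Source phasor: V = 19.3∠157.6° V = -17.84 + j7.355 V.
Step 5 — Ohm's law: I = V / Z_total = (-17.84 + j7.355) / (377 - j215.9) = -0.04405 - j0.005722 A.
Step 6 — Convert to polar: |I| = 0.04442 A, ∠I = -172.6°.

I = 0.04442∠-172.6° A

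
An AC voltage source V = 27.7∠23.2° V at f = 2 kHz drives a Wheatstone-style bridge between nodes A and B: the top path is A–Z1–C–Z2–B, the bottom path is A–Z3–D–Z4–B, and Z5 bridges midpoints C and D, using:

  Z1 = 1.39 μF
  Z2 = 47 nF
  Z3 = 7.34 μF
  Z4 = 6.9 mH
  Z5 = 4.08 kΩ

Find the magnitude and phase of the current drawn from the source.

Step 1 — Angular frequency: ω = 2π·f = 2π·2000 = 1.257e+04 rad/s.
Step 2 — Component impedances:
  Z1: Z = 1/(jωC) = -j/(ω·C) = 0 - j57.25 Ω
  Z2: Z = 1/(jωC) = -j/(ω·C) = 0 - j1693 Ω
  Z3: Z = 1/(jωC) = -j/(ω·C) = 0 - j10.84 Ω
  Z4: Z = jωL = j·1.257e+04·0.0069 = 0 + j86.71 Ω
  Z5: Z = R = 4080 Ω
Step 3 — Bridge requires nodal analysis (the Z5 bridge couples midpoints C and D, so the two paths cannot be reduced to a simple series/parallel combination). Setting node B to ground and injecting 1 A at node A, the 3-node admittance system at A, C, D solves to V_A = Z_AB = 0.04752 + j79.3 Ω = 79.3∠90.0° Ω.
Step 4 — Source phasor: V = 27.7∠23.2° V = 25.46 + j10.91 V.
Step 5 — Ohm's law: I = V / Z_total = (25.46 + j10.91) / (0.04752 + j79.3) = 0.1378 - j0.321 A.
Step 6 — Convert to polar: |I| = 0.3493 A, ∠I = -66.8°.

I = 0.3493∠-66.8° A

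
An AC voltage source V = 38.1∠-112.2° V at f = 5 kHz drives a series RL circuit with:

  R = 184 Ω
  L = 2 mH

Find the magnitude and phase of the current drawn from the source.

Step 1 — Angular frequency: ω = 2π·f = 2π·5000 = 3.142e+04 rad/s.
Step 2 — Component impedances:
  R: Z = R = 184 Ω
  L: Z = jωL = j·3.142e+04·0.002 = 0 + j62.83 Ω
Step 3 — Series combination: Z_total = R + L = 184 + j62.83 Ω = 194.4∠18.9° Ω.
Step 4 — Source phasor: V = 38.1∠-112.2° V = -14.4 - j35.28 V.
Step 5 — Ohm's law: I = V / Z_total = (-14.4 - j35.28) / (184 + j62.83) = -0.1287 - j0.1478 A.
Step 6 — Convert to polar: |I| = 0.196 A, ∠I = -131.1°.

I = 0.196∠-131.1° A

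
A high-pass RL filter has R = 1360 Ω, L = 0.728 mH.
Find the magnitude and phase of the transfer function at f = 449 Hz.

Step 1 — Angular frequency: ω = 2π·449 = 2821 rad/s.
Step 2 — Transfer function: H(jω) = jωL/(R + jωL).
Step 3 — Numerator jωL = j·2.054; denominator R + jωL = 1360 + j2.054.
Step 4 — H = 2.281e-06 + j0.00151.
Step 5 — Magnitude: |H| = 0.00151 (-56.4 dB); phase: φ = 89.9°.

|H| = 0.00151 (-56.4 dB), φ = 89.9°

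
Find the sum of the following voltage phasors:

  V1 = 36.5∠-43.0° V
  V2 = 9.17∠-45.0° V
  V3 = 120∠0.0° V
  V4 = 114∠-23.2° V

Step 1 — Convert each phasor to rectangular form:
  V1 = 36.5·(cos(-43.0°) + j·sin(-43.0°)) = 26.69 - j24.89 V
  V2 = 9.17·(cos(-45.0°) + j·sin(-45.0°)) = 6.484 - j6.484 V
  V3 = 120·(cos(0.0°) + j·sin(0.0°)) = 120 V
  V4 = 114·(cos(-23.2°) + j·sin(-23.2°)) = 104.8 - j44.91 V
Step 2 — Sum components: V_total = 258 - j76.29 V.
Step 3 — Convert to polar: |V_total| = 269 V, ∠V_total = -16.5°.

V_total = 269∠-16.5° V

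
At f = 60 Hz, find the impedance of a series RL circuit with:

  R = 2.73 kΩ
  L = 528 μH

Step 1 — Angular frequency: ω = 2π·f = 2π·60 = 377 rad/s.
Step 2 — Component impedances:
  R: Z = R = 2730 Ω
  L: Z = jωL = j·377·0.000528 = 0 + j0.1991 Ω
Step 3 — Series combination: Z_total = R + L = 2730 + j0.1991 Ω = 2730∠0.0° Ω.

Z = 2730 + j0.1991 Ω = 2730∠0.0° Ω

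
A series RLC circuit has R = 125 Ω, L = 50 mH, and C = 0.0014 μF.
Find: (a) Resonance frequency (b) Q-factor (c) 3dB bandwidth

Step 1 — Resonance condition Im(Z)=0 gives ω₀ = 1/√(LC).
Step 2 — ω₀ = 1/√(0.05·1.4e-09) = 1.195e+05 rad/s.
Step 3 — f₀ = ω₀/(2π) = 1.902e+04 Hz.
Step 4 — Series Q: Q = ω₀L/R = 1.195e+05·0.05/125 = 47.81.
Step 5 — 3dB bandwidth: Δω = ω₀/Q = 2500 rad/s; BW = Δω/(2π) = 397.9 Hz.

(a) f₀ = 1.902e+04 Hz  (b) Q = 47.81  (c) BW = 397.9 Hz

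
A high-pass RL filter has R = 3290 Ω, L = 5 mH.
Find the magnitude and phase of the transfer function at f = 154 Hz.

Step 1 — Angular frequency: ω = 2π·154 = 967.6 rad/s.
Step 2 — Transfer function: H(jω) = jωL/(R + jωL).
Step 3 — Numerator jωL = j·4.838; denominator R + jωL = 3290 + j4.838.
Step 4 — H = 2.162e-06 + j0.001471.
Step 5 — Magnitude: |H| = 0.001471 (-56.7 dB); phase: φ = 89.9°.

|H| = 0.001471 (-56.7 dB), φ = 89.9°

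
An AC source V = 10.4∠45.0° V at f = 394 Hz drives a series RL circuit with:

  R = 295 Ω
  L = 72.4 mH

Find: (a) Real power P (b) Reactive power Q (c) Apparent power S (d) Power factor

Step 1 — Angular frequency: ω = 2π·f = 2π·394 = 2476 rad/s.
Step 2 — Component impedances:
  R: Z = R = 295 Ω
  L: Z = jωL = j·2476·0.0724 = 0 + j179.2 Ω
Step 3 — Series combination: Z_total = R + L = 295 + j179.2 Ω = 345.2∠31.3° Ω.
Step 4 — Source phasor: V = 10.4∠45.0° V = 7.354 + j7.354 V.
Step 5 — Current: I = V / Z = 0.02927 + j0.007145 A = 0.03013∠13.7° A.
Step 6 — Complex power: S = V·I* = 0.2678 + j0.1627 VA.
Step 7 — Real power: P = Re(S) = 0.2678 W.
Step 8 — Reactive power: Q = Im(S) = 0.1627 VAR.
Step 9 — Apparent power: |S| = 0.3133 VA.
Step 10 — Power factor: PF = P/|S| = 0.8546 (lagging).

(a) P = 0.2678 W  (b) Q = 0.1627 VAR  (c) S = 0.3133 VA  (d) PF = 0.8546 (lagging)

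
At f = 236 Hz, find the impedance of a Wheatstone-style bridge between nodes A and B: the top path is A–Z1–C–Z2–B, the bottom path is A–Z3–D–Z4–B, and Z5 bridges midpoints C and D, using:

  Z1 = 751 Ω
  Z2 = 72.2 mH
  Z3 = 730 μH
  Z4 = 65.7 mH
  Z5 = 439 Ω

Step 1 — Angular frequency: ω = 2π·f = 2π·236 = 1483 rad/s.
Step 2 — Component impedances:
  Z1: Z = R = 751 Ω
  Z2: Z = jωL = j·1483·0.0722 = 0 + j107.1 Ω
  Z3: Z = jωL = j·1483·0.00073 = 0 + j1.082 Ω
  Z4: Z = jωL = j·1483·0.0657 = 0 + j97.42 Ω
  Z5: Z = R = 439 Ω
Step 3 — Bridge requires nodal analysis (the Z5 bridge couples midpoints C and D, so the two paths cannot be reduced to a simple series/parallel combination). Setting node B to ground and injecting 1 A at node A, the 3-node admittance system at A, C, D solves to V_A = Z_AB = 22.35 + j82 Ω = 84.99∠74.8° Ω.

Z = 22.35 + j82 Ω = 84.99∠74.8° Ω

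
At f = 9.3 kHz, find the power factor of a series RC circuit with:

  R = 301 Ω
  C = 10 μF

Step 1 — Angular frequency: ω = 2π·f = 2π·9300 = 5.843e+04 rad/s.
Step 2 — Component impedances:
  R: Z = R = 301 Ω
  C: Z = 1/(jωC) = -j/(ω·C) = 0 - j1.711 Ω
Step 3 — Series combination: Z_total = R + C = 301 - j1.711 Ω = 301∠-0.3° Ω.
Step 4 — Power factor: PF = cos(φ) = Re(Z)/|Z| = 301/301 = 1.
Step 5 — Type: Im(Z) = -1.711 ⇒ leading (phase φ = -0.3°).

PF = 1 (leading, φ = -0.3°)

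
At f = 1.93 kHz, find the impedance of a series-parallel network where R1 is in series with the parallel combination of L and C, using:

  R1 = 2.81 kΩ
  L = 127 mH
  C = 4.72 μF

Step 1 — Angular frequency: ω = 2π·f = 2π·1930 = 1.213e+04 rad/s.
Step 2 — Component impedances:
  R1: Z = R = 2810 Ω
  L: Z = jωL = j·1.213e+04·0.127 = 0 + j1540 Ω
  C: Z = 1/(jωC) = -j/(ω·C) = 0 - j17.47 Ω
Step 3 — Parallel branch: L || C = 1/(1/L + 1/C) = 0 - j17.67 Ω.
Step 4 — Series with R1: Z_total = R1 + (L || C) = 2810 - j17.67 Ω = 2810∠-0.4° Ω.

Z = 2810 - j17.67 Ω = 2810∠-0.4° Ω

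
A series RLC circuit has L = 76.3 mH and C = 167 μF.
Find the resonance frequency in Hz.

Step 1 — Resonance condition Im(Z)=0 gives ω₀ = 1/√(LC).
Step 2 — ω₀ = 1/√(0.0763·0.000167) = 280.1 rad/s.
Step 3 — f₀ = ω₀/(2π) = 44.59 Hz.

f₀ = 44.59 Hz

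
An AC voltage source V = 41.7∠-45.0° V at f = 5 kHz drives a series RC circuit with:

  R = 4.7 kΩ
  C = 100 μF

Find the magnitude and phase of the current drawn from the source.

Step 1 — Angular frequency: ω = 2π·f = 2π·5000 = 3.142e+04 rad/s.
Step 2 — Component impedances:
  R: Z = R = 4700 Ω
  C: Z = 1/(jωC) = -j/(ω·C) = 0 - j0.3183 Ω
Step 3 — Series combination: Z_total = R + C = 4700 - j0.3183 Ω = 4700∠-0.0° Ω.
Step 4 — Source phasor: V = 41.7∠-45.0° V = 29.49 - j29.49 V.
Step 5 — Ohm's law: I = V / Z_total = (29.49 - j29.49) / (4700 - j0.3183) = 0.006274 - j0.006273 A.
Step 6 — Convert to polar: |I| = 0.008872 A, ∠I = -45.0°.

I = 0.008872∠-45.0° A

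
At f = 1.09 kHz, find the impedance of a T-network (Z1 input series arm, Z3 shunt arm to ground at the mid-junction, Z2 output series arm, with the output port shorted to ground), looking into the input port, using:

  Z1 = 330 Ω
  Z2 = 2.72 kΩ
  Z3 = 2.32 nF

Step 1 — Angular frequency: ω = 2π·f = 2π·1090 = 6849 rad/s.
Step 2 — Component impedances:
  Z1: Z = R = 330 Ω
  Z2: Z = R = 2720 Ω
  Z3: Z = 1/(jωC) = -j/(ω·C) = 0 - j6.294e+04 Ω
Step 3 — With the output port shorted to ground, the output series arm Z2 runs from the junction to ground; the shunt arm Z3 also runs from the junction to ground. They appear in parallel: Z3 || Z2 = 2715 - j117.3 Ω.
Step 4 — Series with input arm Z1: Z_in = Z1 + (Z3 || Z2) = 3045 - j117.3 Ω = 3047∠-2.2° Ω.

Z = 3045 - j117.3 Ω = 3047∠-2.2° Ω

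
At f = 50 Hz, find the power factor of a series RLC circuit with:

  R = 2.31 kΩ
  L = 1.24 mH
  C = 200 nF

Step 1 — Angular frequency: ω = 2π·f = 2π·50 = 314.2 rad/s.
Step 2 — Component impedances:
  R: Z = R = 2310 Ω
  L: Z = jωL = j·314.2·0.00124 = 0 + j0.3896 Ω
  C: Z = 1/(jωC) = -j/(ω·C) = 0 - j1.592e+04 Ω
Step 3 — Series combination: Z_total = R + L + C = 2310 - j1.592e+04 Ω = 1.608e+04∠-81.7° Ω.
Step 4 — Power factor: PF = cos(φ) = Re(Z)/|Z| = 2310/16082 = 0.1436.
Step 5 — Type: Im(Z) = -1.592e+04 ⇒ leading (phase φ = -81.7°).

PF = 0.1436 (leading, φ = -81.7°)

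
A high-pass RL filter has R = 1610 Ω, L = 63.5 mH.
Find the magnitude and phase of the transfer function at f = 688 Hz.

Step 1 — Angular frequency: ω = 2π·688 = 4323 rad/s.
Step 2 — Transfer function: H(jω) = jωL/(R + jωL).
Step 3 — Numerator jωL = j·274.5; denominator R + jωL = 1610 + j274.5.
Step 4 — H = 0.02825 + j0.1657.
Step 5 — Magnitude: |H| = 0.1681 (-15.5 dB); phase: φ = 80.3°.

|H| = 0.1681 (-15.5 dB), φ = 80.3°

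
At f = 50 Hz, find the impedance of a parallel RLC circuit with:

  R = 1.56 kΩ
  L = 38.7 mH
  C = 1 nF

Step 1 — Angular frequency: ω = 2π·f = 2π·50 = 314.2 rad/s.
Step 2 — Component impedances:
  R: Z = R = 1560 Ω
  L: Z = jωL = j·314.2·0.0387 = 0 + j12.16 Ω
  C: Z = 1/(jωC) = -j/(ω·C) = 0 - j3.183e+06 Ω
Step 3 — Parallel combination: 1/Z_total = 1/R + 1/L + 1/C; Z_total = 0.09475 + j12.16 Ω = 12.16∠89.6° Ω.

Z = 0.09475 + j12.16 Ω = 12.16∠89.6° Ω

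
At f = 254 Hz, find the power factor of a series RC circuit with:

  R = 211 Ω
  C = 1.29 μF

Step 1 — Angular frequency: ω = 2π·f = 2π·254 = 1596 rad/s.
Step 2 — Component impedances:
  R: Z = R = 211 Ω
  C: Z = 1/(jωC) = -j/(ω·C) = 0 - j485.7 Ω
Step 3 — Series combination: Z_total = R + C = 211 - j485.7 Ω = 529.6∠-66.5° Ω.
Step 4 — Power factor: PF = cos(φ) = Re(Z)/|Z| = 211/529.6 = 0.3984.
Step 5 — Type: Im(Z) = -485.7 ⇒ leading (phase φ = -66.5°).

PF = 0.3984 (leading, φ = -66.5°)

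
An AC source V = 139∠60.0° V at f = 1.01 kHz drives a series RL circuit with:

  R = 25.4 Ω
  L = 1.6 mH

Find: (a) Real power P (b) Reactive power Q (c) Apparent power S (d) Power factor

Step 1 — Angular frequency: ω = 2π·f = 2π·1010 = 6346 rad/s.
Step 2 — Component impedances:
  R: Z = R = 25.4 Ω
  L: Z = jωL = j·6346·0.0016 = 0 + j10.15 Ω
Step 3 — Series combination: Z_total = R + L = 25.4 + j10.15 Ω = 27.35∠21.8° Ω.
Step 4 — Source phasor: V = 139∠60.0° V = 69.5 + j120.4 V.
Step 5 — Current: I = V / Z = 3.993 + j3.143 A = 5.081∠38.2° A.
Step 6 — Complex power: S = V·I* = 655.9 + j262.2 VA.
Step 7 — Real power: P = Re(S) = 655.9 W.
Step 8 — Reactive power: Q = Im(S) = 262.2 VAR.
Step 9 — Apparent power: |S| = 706.3 VA.
Step 10 — Power factor: PF = P/|S| = 0.9286 (lagging).

(a) P = 655.9 W  (b) Q = 262.2 VAR  (c) S = 706.3 VA  (d) PF = 0.9286 (lagging)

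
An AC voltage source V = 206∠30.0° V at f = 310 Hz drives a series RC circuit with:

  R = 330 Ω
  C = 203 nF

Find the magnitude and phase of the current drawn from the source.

Step 1 — Angular frequency: ω = 2π·f = 2π·310 = 1948 rad/s.
Step 2 — Component impedances:
  R: Z = R = 330 Ω
  C: Z = 1/(jωC) = -j/(ω·C) = 0 - j2529 Ω
Step 3 — Series combination: Z_total = R + C = 330 - j2529 Ω = 2551∠-82.6° Ω.
Step 4 — Source phasor: V = 206∠30.0° V = 178.4 + j103 V.
Step 5 — Ohm's law: I = V / Z_total = (178.4 + j103) / (330 - j2529) = -0.03099 + j0.07458 A.
Step 6 — Convert to polar: |I| = 0.08077 A, ∠I = 112.6°.

I = 0.08077∠112.6° A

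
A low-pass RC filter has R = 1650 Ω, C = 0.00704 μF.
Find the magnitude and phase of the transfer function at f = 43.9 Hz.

Step 1 — Angular frequency: ω = 2π·43.9 = 275.8 rad/s.
Step 2 — Transfer function: H(jω) = 1/(1 + jωRC).
Step 3 — Denominator: 1 + jωRC = 1 + j·275.8·1650·7.04e-09 = 1 + j0.003204.
Step 4 — H = 1 - j0.003204.
Step 5 — Magnitude: |H| = 1 (-0.0 dB); phase: φ = -0.2°.

|H| = 1 (-0.0 dB), φ = -0.2°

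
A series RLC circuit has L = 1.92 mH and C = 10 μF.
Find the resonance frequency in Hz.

Step 1 — Resonance condition Im(Z)=0 gives ω₀ = 1/√(LC).
Step 2 — ω₀ = 1/√(0.00192·1e-05) = 7217 rad/s.
Step 3 — f₀ = ω₀/(2π) = 1149 Hz.

f₀ = 1149 Hz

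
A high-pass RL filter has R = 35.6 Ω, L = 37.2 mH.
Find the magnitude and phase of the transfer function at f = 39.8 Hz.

Step 1 — Angular frequency: ω = 2π·39.8 = 250.1 rad/s.
Step 2 — Transfer function: H(jω) = jωL/(R + jωL).
Step 3 — Numerator jωL = j·9.303; denominator R + jωL = 35.6 + j9.303.
Step 4 — H = 0.06392 + j0.2446.
Step 5 — Magnitude: |H| = 0.2528 (-11.9 dB); phase: φ = 75.4°.

|H| = 0.2528 (-11.9 dB), φ = 75.4°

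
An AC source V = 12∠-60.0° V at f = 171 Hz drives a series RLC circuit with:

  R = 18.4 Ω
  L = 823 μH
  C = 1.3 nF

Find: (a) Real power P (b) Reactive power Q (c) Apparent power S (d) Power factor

Step 1 — Angular frequency: ω = 2π·f = 2π·171 = 1074 rad/s.
Step 2 — Component impedances:
  R: Z = R = 18.4 Ω
  L: Z = jωL = j·1074·0.000823 = 0 + j0.8843 Ω
  C: Z = 1/(jωC) = -j/(ω·C) = 0 - j7.159e+05 Ω
Step 3 — Series combination: Z_total = R + L + C = 18.4 - j7.159e+05 Ω = 7.159e+05∠-90.0° Ω.
Step 4 — Source phasor: V = 12∠-60.0° V = 6 - j10.39 V.
Step 5 — Current: I = V / Z = 1.452e-05 + j8.38e-06 A = 1.676e-05∠30.0° A.
Step 6 — Complex power: S = V·I* = 5.169e-09 - j0.0002011 VA.
Step 7 — Real power: P = Re(S) = 5.169e-09 W.
Step 8 — Reactive power: Q = Im(S) = -0.0002011 VAR.
Step 9 — Apparent power: |S| = 0.0002011 VA.
Step 10 — Power factor: PF = P/|S| = 2.57e-05 (leading).

(a) P = 5.169e-09 W  (b) Q = -0.0002011 VAR  (c) S = 0.0002011 VA  (d) PF = 2.57e-05 (leading)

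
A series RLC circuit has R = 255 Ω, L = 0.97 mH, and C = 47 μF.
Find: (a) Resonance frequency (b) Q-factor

Step 1 — Resonance condition Im(Z)=0 gives ω₀ = 1/√(LC).
Step 2 — ω₀ = 1/√(0.00097·4.7e-05) = 4683 rad/s.
Step 3 — f₀ = ω₀/(2π) = 745.4 Hz.
Step 4 — Series Q: Q = ω₀L/R = 4683·0.00097/255 = 0.01782.

(a) f₀ = 745.4 Hz  (b) Q = 0.01782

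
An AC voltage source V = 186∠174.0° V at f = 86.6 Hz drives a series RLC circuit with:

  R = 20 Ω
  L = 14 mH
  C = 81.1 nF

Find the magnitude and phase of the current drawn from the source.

Step 1 — Angular frequency: ω = 2π·f = 2π·86.6 = 544.1 rad/s.
Step 2 — Component impedances:
  R: Z = R = 20 Ω
  L: Z = jωL = j·544.1·0.014 = 0 + j7.618 Ω
  C: Z = 1/(jωC) = -j/(ω·C) = 0 - j2.266e+04 Ω
Step 3 — Series combination: Z_total = R + L + C = 20 - j2.265e+04 Ω = 2.265e+04∠-89.9° Ω.
Step 4 — Source phasor: V = 186∠174.0° V = -185 + j19.44 V.
Step 5 — Ohm's law: I = V / Z_total = (-185 + j19.44) / (20 - j2.265e+04) = -0.0008655 - j0.008165 A.
Step 6 — Convert to polar: |I| = 0.008211 A, ∠I = -96.1°.

I = 0.008211∠-96.1° A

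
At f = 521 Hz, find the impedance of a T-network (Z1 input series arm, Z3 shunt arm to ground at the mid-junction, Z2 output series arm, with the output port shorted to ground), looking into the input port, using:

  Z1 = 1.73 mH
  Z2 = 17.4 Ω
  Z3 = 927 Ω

Step 1 — Angular frequency: ω = 2π·f = 2π·521 = 3274 rad/s.
Step 2 — Component impedances:
  Z1: Z = jωL = j·3274·0.00173 = 0 + j5.663 Ω
  Z2: Z = R = 17.4 Ω
  Z3: Z = R = 927 Ω
Step 3 — With the output port shorted to ground, the output series arm Z2 runs from the junction to ground; the shunt arm Z3 also runs from the junction to ground. They appear in parallel: Z3 || Z2 = 17.08 Ω.
Step 4 — Series with input arm Z1: Z_in = Z1 + (Z3 || Z2) = 17.08 + j5.663 Ω = 17.99∠18.3° Ω.

Z = 17.08 + j5.663 Ω = 17.99∠18.3° Ω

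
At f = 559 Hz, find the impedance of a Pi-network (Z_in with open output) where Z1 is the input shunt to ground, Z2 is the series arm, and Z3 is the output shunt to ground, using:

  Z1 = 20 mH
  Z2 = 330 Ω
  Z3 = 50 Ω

Step 1 — Angular frequency: ω = 2π·f = 2π·559 = 3512 rad/s.
Step 2 — Component impedances:
  Z1: Z = jωL = j·3512·0.02 = 0 + j70.25 Ω
  Z2: Z = R = 330 Ω
  Z3: Z = R = 50 Ω
Step 3 — With open output, the series arm Z2 and the output shunt Z3 appear in series to ground: Z2 + Z3 = 380 Ω.
Step 4 — Parallel with input shunt Z1: Z_in = Z1 || (Z2 + Z3) = 12.56 + j67.92 Ω = 69.08∠79.5° Ω.

Z = 12.56 + j67.92 Ω = 69.08∠79.5° Ω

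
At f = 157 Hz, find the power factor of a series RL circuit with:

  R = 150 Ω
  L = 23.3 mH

Step 1 — Angular frequency: ω = 2π·f = 2π·157 = 986.5 rad/s.
Step 2 — Component impedances:
  R: Z = R = 150 Ω
  L: Z = jωL = j·986.5·0.0233 = 0 + j22.98 Ω
Step 3 — Series combination: Z_total = R + L = 150 + j22.98 Ω = 151.8∠8.7° Ω.
Step 4 — Power factor: PF = cos(φ) = Re(Z)/|Z| = 150/151.75 = 0.9885.
Step 5 — Type: Im(Z) = 22.98 ⇒ lagging (phase φ = 8.7°).

PF = 0.9885 (lagging, φ = 8.7°)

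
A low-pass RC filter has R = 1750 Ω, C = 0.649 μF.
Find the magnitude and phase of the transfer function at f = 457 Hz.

Step 1 — Angular frequency: ω = 2π·457 = 2871 rad/s.
Step 2 — Transfer function: H(jω) = 1/(1 + jωRC).
Step 3 — Denominator: 1 + jωRC = 1 + j·2871·1750·6.49e-07 = 1 + j3.261.
Step 4 — H = 0.08594 - j0.2803.
Step 5 — Magnitude: |H| = 0.2932 (-10.7 dB); phase: φ = -73.0°.

|H| = 0.2932 (-10.7 dB), φ = -73.0°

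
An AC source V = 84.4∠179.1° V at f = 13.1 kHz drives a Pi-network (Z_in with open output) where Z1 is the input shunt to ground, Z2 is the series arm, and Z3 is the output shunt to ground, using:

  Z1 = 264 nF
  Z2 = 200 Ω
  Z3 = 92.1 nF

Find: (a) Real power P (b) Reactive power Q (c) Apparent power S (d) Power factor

Step 1 — Angular frequency: ω = 2π·f = 2π·1.31e+04 = 8.231e+04 rad/s.
Step 2 — Component impedances:
  Z1: Z = 1/(jωC) = -j/(ω·C) = 0 - j46.02 Ω
  Z2: Z = R = 200 Ω
  Z3: Z = 1/(jωC) = -j/(ω·C) = 0 - j131.9 Ω
Step 3 — With open output, the series arm Z2 and the output shunt Z3 appear in series to ground: Z2 + Z3 = 200 - j131.9 Ω.
Step 4 — Parallel with input shunt Z1: Z_in = Z1 || (Z2 + Z3) = 5.911 - j40.76 Ω = 41.19∠-81.7° Ω.
Step 5 — Source phasor: V = 84.4∠179.1° V = -84.39 + j1.326 V.
Step 6 — Current: I = V / Z = -0.3259 - j2.023 A = 2.049∠-99.2° A.
Step 7 — Complex power: S = V·I* = 24.82 - j171.2 VA.
Step 8 — Real power: P = Re(S) = 24.82 W.
Step 9 — Reactive power: Q = Im(S) = -171.2 VAR.
Step 10 — Apparent power: |S| = 172.9 VA.
Step 11 — Power factor: PF = P/|S| = 0.1435 (leading).

(a) P = 24.82 W  (b) Q = -171.2 VAR  (c) S = 172.9 VA  (d) PF = 0.1435 (leading)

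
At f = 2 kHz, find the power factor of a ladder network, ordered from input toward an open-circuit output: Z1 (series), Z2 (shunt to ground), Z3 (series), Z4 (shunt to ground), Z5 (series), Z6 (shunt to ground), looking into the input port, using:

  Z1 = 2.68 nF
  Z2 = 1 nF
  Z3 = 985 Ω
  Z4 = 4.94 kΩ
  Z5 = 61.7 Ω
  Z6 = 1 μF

Step 1 — Angular frequency: ω = 2π·f = 2π·2000 = 1.257e+04 rad/s.
Step 2 — Component impedances:
  Z1: Z = 1/(jωC) = -j/(ω·C) = 0 - j2.969e+04 Ω
  Z2: Z = 1/(jωC) = -j/(ω·C) = 0 - j7.958e+04 Ω
  Z3: Z = R = 985 Ω
  Z4: Z = R = 4940 Ω
  Z5: Z = R = 61.7 Ω
  Z6: Z = 1/(jωC) = -j/(ω·C) = 0 - j79.58 Ω
Step 3 — Ladder network (open output): work backward from the far end, alternating series and parallel combinations. Z_in = 1045 - j2.978e+04 Ω = 2.98e+04∠-88.0° Ω.
Step 4 — Power factor: PF = cos(φ) = Re(Z)/|Z| = 1045/29803 = 0.03506.
Step 5 — Type: Im(Z) = -2.978e+04 ⇒ leading (phase φ = -88.0°).

PF = 0.03506 (leading, φ = -88.0°)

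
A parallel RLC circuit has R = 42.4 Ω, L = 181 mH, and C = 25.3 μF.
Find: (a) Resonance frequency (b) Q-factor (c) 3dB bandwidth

Step 1 — Resonance: ω₀ = 1/√(LC) = 1/√(0.181·2.53e-05) = 467.3 rad/s.
Step 2 — f₀ = ω₀/(2π) = 74.37 Hz.
Step 3 — Parallel Q: Q = R/(ω₀L) = 42.4/(467.3·0.181) = 0.5013.
Step 4 — Bandwidth: Δω = ω₀/Q = 932.2 rad/s; BW = Δω/(2π) = 148.4 Hz.

(a) f₀ = 74.37 Hz  (b) Q = 0.5013  (c) BW = 148.4 Hz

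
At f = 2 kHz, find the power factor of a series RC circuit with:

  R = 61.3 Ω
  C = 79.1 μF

Step 1 — Angular frequency: ω = 2π·f = 2π·2000 = 1.257e+04 rad/s.
Step 2 — Component impedances:
  R: Z = R = 61.3 Ω
  C: Z = 1/(jωC) = -j/(ω·C) = 0 - j1.006 Ω
Step 3 — Series combination: Z_total = R + C = 61.3 - j1.006 Ω = 61.31∠-0.9° Ω.
Step 4 — Power factor: PF = cos(φ) = Re(Z)/|Z| = 61.3/61.308 = 0.9999.
Step 5 — Type: Im(Z) = -1.006 ⇒ leading (phase φ = -0.9°).

PF = 0.9999 (leading, φ = -0.9°)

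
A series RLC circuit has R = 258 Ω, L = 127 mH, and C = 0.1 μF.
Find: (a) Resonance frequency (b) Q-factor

Step 1 — Resonance condition Im(Z)=0 gives ω₀ = 1/√(LC).
Step 2 — ω₀ = 1/√(0.127·1e-07) = 8874 rad/s.
Step 3 — f₀ = ω₀/(2π) = 1412 Hz.
Step 4 — Series Q: Q = ω₀L/R = 8874·0.127/258 = 4.368.

(a) f₀ = 1412 Hz  (b) Q = 4.368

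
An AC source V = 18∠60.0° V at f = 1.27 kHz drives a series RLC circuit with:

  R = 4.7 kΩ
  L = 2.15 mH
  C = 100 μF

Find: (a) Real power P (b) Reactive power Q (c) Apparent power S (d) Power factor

Step 1 — Angular frequency: ω = 2π·f = 2π·1270 = 7980 rad/s.
Step 2 — Component impedances:
  R: Z = R = 4700 Ω
  L: Z = jωL = j·7980·0.00215 = 0 + j17.16 Ω
  C: Z = 1/(jωC) = -j/(ω·C) = 0 - j1.253 Ω
Step 3 — Series combination: Z_total = R + L + C = 4700 + j15.9 Ω = 4700∠0.2° Ω.
Step 4 — Source phasor: V = 18∠60.0° V = 9 + j15.59 V.
Step 5 — Current: I = V / Z = 0.001926 + j0.00331 A = 0.00383∠59.8° A.
Step 6 — Complex power: S = V·I* = 0.06894 + j0.0002333 VA.
Step 7 — Real power: P = Re(S) = 0.06894 W.
Step 8 — Reactive power: Q = Im(S) = 0.0002333 VAR.
Step 9 — Apparent power: |S| = 0.06894 VA.
Step 10 — Power factor: PF = P/|S| = 1 (lagging).

(a) P = 0.06894 W  (b) Q = 0.0002333 VAR  (c) S = 0.06894 VA  (d) PF = 1 (lagging)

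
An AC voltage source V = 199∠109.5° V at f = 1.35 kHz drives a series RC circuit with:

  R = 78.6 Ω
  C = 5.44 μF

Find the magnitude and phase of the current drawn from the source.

Step 1 — Angular frequency: ω = 2π·f = 2π·1350 = 8482 rad/s.
Step 2 — Component impedances:
  R: Z = R = 78.6 Ω
  C: Z = 1/(jωC) = -j/(ω·C) = 0 - j21.67 Ω
Step 3 — Series combination: Z_total = R + C = 78.6 - j21.67 Ω = 81.53∠-15.4° Ω.
Step 4 — Source phasor: V = 199∠109.5° V = -66.43 + j187.6 V.
Step 5 — Ohm's law: I = V / Z_total = (-66.43 + j187.6) / (78.6 - j21.67) = -1.397 + j2.001 A.
Step 6 — Convert to polar: |I| = 2.441 A, ∠I = 124.9°.

I = 2.441∠124.9° A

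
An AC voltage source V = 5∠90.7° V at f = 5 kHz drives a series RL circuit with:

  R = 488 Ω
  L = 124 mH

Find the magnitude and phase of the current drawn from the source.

Step 1 — Angular frequency: ω = 2π·f = 2π·5000 = 3.142e+04 rad/s.
Step 2 — Component impedances:
  R: Z = R = 488 Ω
  L: Z = jωL = j·3.142e+04·0.124 = 0 + j3896 Ω
Step 3 — Series combination: Z_total = R + L = 488 + j3896 Ω = 3926∠82.9° Ω.
Step 4 — Source phasor: V = 5∠90.7° V = -0.06109 + j5 V.
Step 5 — Ohm's law: I = V / Z_total = (-0.06109 + j5) / (488 + j3896) = 0.001262 + j0.0001737 A.
Step 6 — Convert to polar: |I| = 0.001274 A, ∠I = 7.8°.

I = 0.001274∠7.8° A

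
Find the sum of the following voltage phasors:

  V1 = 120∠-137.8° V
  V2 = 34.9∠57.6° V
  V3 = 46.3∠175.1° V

Step 1 — Convert each phasor to rectangular form:
  V1 = 120·(cos(-137.8°) + j·sin(-137.8°)) = -88.9 - j80.61 V
  V2 = 34.9·(cos(57.6°) + j·sin(57.6°)) = 18.7 + j29.47 V
  V3 = 46.3·(cos(175.1°) + j·sin(175.1°)) = -46.13 + j3.955 V
Step 2 — Sum components: V_total = -116.3 - j47.18 V.
Step 3 — Convert to polar: |V_total| = 125.5 V, ∠V_total = -157.9°.

V_total = 125.5∠-157.9° V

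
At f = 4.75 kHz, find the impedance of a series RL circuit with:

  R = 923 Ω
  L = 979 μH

Step 1 — Angular frequency: ω = 2π·f = 2π·4750 = 2.985e+04 rad/s.
Step 2 — Component impedances:
  R: Z = R = 923 Ω
  L: Z = jωL = j·2.985e+04·0.000979 = 0 + j29.22 Ω
Step 3 — Series combination: Z_total = R + L = 923 + j29.22 Ω = 923.5∠1.8° Ω.

Z = 923 + j29.22 Ω = 923.5∠1.8° Ω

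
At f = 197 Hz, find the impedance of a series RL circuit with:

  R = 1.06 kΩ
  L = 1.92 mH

Step 1 — Angular frequency: ω = 2π·f = 2π·197 = 1238 rad/s.
Step 2 — Component impedances:
  R: Z = R = 1060 Ω
  L: Z = jωL = j·1238·0.00192 = 0 + j2.377 Ω
Step 3 — Series combination: Z_total = R + L = 1060 + j2.377 Ω = 1060∠0.1° Ω.

Z = 1060 + j2.377 Ω = 1060∠0.1° Ω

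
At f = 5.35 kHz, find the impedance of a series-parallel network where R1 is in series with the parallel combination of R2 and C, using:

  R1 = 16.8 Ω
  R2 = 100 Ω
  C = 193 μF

Step 1 — Angular frequency: ω = 2π·f = 2π·5350 = 3.362e+04 rad/s.
Step 2 — Component impedances:
  R1: Z = R = 16.8 Ω
  R2: Z = R = 100 Ω
  C: Z = 1/(jωC) = -j/(ω·C) = 0 - j0.1541 Ω
Step 3 — Parallel branch: R2 || C = 1/(1/R2 + 1/C) = 0.0002376 - j0.1541 Ω.
Step 4 — Series with R1: Z_total = R1 + (R2 || C) = 16.8 - j0.1541 Ω = 16.8∠-0.5° Ω.

Z = 16.8 - j0.1541 Ω = 16.8∠-0.5° Ω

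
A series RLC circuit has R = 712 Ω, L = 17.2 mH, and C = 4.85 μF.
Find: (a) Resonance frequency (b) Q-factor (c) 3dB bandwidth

Step 1 — Resonance condition Im(Z)=0 gives ω₀ = 1/√(LC).
Step 2 — ω₀ = 1/√(0.0172·4.85e-06) = 3462 rad/s.
Step 3 — f₀ = ω₀/(2π) = 551 Hz.
Step 4 — Series Q: Q = ω₀L/R = 3462·0.0172/712 = 0.08364.
Step 5 — 3dB bandwidth: Δω = ω₀/Q = 4.14e+04 rad/s; BW = Δω/(2π) = 6588 Hz.

(a) f₀ = 551 Hz  (b) Q = 0.08364  (c) BW = 6588 Hz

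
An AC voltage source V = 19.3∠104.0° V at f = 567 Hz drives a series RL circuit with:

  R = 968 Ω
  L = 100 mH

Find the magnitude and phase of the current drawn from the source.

Step 1 — Angular frequency: ω = 2π·f = 2π·567 = 3563 rad/s.
Step 2 — Component impedances:
  R: Z = R = 968 Ω
  L: Z = jωL = j·3563·0.1 = 0 + j356.3 Ω
Step 3 — Series combination: Z_total = R + L = 968 + j356.3 Ω = 1031∠20.2° Ω.
Step 4 — Source phasor: V = 19.3∠104.0° V = -4.669 + j18.73 V.
Step 5 — Ohm's law: I = V / Z_total = (-4.669 + j18.73) / (968 + j356.3) = 0.002023 + j0.0186 A.
Step 6 — Convert to polar: |I| = 0.01871 A, ∠I = 83.8°.

I = 0.01871∠83.8° A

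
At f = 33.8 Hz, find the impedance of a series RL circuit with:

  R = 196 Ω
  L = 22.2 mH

Step 1 — Angular frequency: ω = 2π·f = 2π·33.8 = 212.4 rad/s.
Step 2 — Component impedances:
  R: Z = R = 196 Ω
  L: Z = jωL = j·212.4·0.0222 = 0 + j4.715 Ω
Step 3 — Series combination: Z_total = R + L = 196 + j4.715 Ω = 196.1∠1.4° Ω.

Z = 196 + j4.715 Ω = 196.1∠1.4° Ω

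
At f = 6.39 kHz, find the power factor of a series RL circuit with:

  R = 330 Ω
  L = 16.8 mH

Step 1 — Angular frequency: ω = 2π·f = 2π·6390 = 4.015e+04 rad/s.
Step 2 — Component impedances:
  R: Z = R = 330 Ω
  L: Z = jωL = j·4.015e+04·0.0168 = 0 + j674.5 Ω
Step 3 — Series combination: Z_total = R + L = 330 + j674.5 Ω = 750.9∠63.9° Ω.
Step 4 — Power factor: PF = cos(φ) = Re(Z)/|Z| = 330/750.9 = 0.4395.
Step 5 — Type: Im(Z) = 674.5 ⇒ lagging (phase φ = 63.9°).

PF = 0.4395 (lagging, φ = 63.9°)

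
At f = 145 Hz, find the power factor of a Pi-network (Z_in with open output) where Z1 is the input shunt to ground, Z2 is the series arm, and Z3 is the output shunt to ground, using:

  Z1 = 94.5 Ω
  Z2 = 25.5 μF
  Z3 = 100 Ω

Step 1 — Angular frequency: ω = 2π·f = 2π·145 = 911.1 rad/s.
Step 2 — Component impedances:
  Z1: Z = R = 94.5 Ω
  Z2: Z = 1/(jωC) = -j/(ω·C) = 0 - j43.04 Ω
  Z3: Z = R = 100 Ω
Step 3 — With open output, the series arm Z2 and the output shunt Z3 appear in series to ground: Z2 + Z3 = 100 - j43.04 Ω.
Step 4 — Parallel with input shunt Z1: Z_in = Z1 || (Z2 + Z3) = 50.73 - j9.687 Ω = 51.65∠-10.8° Ω.
Step 5 — Power factor: PF = cos(φ) = Re(Z)/|Z| = 50.73/51.646 = 0.9823.
Step 6 — Type: Im(Z) = -9.687 ⇒ leading (phase φ = -10.8°).

PF = 0.9823 (leading, φ = -10.8°)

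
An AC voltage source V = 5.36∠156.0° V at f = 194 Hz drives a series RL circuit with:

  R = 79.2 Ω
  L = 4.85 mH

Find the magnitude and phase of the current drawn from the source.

Step 1 — Angular frequency: ω = 2π·f = 2π·194 = 1219 rad/s.
Step 2 — Component impedances:
  R: Z = R = 79.2 Ω
  L: Z = jωL = j·1219·0.00485 = 0 + j5.912 Ω
Step 3 — Series combination: Z_total = R + L = 79.2 + j5.912 Ω = 79.42∠4.3° Ω.
Step 4 — Source phasor: V = 5.36∠156.0° V = -4.897 + j2.18 V.
Step 5 — Ohm's law: I = V / Z_total = (-4.897 + j2.18) / (79.2 + j5.912) = -0.05944 + j0.03196 A.
Step 6 — Convert to polar: |I| = 0.06749 A, ∠I = 151.7°.

I = 0.06749∠151.7° A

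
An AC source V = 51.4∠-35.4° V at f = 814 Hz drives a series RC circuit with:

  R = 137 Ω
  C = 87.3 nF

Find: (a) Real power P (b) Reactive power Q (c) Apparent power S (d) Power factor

Step 1 — Angular frequency: ω = 2π·f = 2π·814 = 5115 rad/s.
Step 2 — Component impedances:
  R: Z = R = 137 Ω
  C: Z = 1/(jωC) = -j/(ω·C) = 0 - j2240 Ω
Step 3 — Series combination: Z_total = R + C = 137 - j2240 Ω = 2244∠-86.5° Ω.
Step 4 — Source phasor: V = 51.4∠-35.4° V = 41.9 - j29.78 V.
Step 5 — Current: I = V / Z = 0.01438 + j0.01783 A = 0.02291∠51.1° A.
Step 6 — Complex power: S = V·I* = 0.07189 - j1.175 VA.
Step 7 — Real power: P = Re(S) = 0.07189 W.
Step 8 — Reactive power: Q = Im(S) = -1.175 VAR.
Step 9 — Apparent power: |S| = 1.177 VA.
Step 10 — Power factor: PF = P/|S| = 0.06106 (leading).

(a) P = 0.07189 W  (b) Q = -1.175 VAR  (c) S = 1.177 VA  (d) PF = 0.06106 (leading)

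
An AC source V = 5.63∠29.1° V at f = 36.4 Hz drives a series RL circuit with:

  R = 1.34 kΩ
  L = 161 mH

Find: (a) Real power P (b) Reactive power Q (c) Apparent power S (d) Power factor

Step 1 — Angular frequency: ω = 2π·f = 2π·36.4 = 228.7 rad/s.
Step 2 — Component impedances:
  R: Z = R = 1340 Ω
  L: Z = jωL = j·228.7·0.161 = 0 + j36.82 Ω
Step 3 — Series combination: Z_total = R + L = 1340 + j36.82 Ω = 1341∠1.6° Ω.
Step 4 — Source phasor: V = 5.63∠29.1° V = 4.919 + j2.738 V.
Step 5 — Current: I = V / Z = 0.003724 + j0.001941 A = 0.0042∠27.5° A.
Step 6 — Complex power: S = V·I* = 0.02364 + j0.0006495 VA.
Step 7 — Real power: P = Re(S) = 0.02364 W.
Step 8 — Reactive power: Q = Im(S) = 0.0006495 VAR.
Step 9 — Apparent power: |S| = 0.02365 VA.
Step 10 — Power factor: PF = P/|S| = 0.9996 (lagging).

(a) P = 0.02364 W  (b) Q = 0.0006495 VAR  (c) S = 0.02365 VA  (d) PF = 0.9996 (lagging)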